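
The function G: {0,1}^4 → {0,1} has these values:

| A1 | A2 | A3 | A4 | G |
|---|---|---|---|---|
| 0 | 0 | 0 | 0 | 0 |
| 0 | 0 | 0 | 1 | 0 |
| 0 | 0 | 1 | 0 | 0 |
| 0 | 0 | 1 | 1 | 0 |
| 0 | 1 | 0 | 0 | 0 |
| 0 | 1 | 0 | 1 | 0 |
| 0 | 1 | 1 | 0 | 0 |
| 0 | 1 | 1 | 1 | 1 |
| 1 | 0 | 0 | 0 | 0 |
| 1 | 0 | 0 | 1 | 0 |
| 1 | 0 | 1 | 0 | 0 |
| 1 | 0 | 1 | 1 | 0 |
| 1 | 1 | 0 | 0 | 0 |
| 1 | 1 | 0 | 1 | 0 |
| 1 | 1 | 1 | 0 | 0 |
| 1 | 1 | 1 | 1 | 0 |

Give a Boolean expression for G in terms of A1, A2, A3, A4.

G(A1, A2, A3, A4) = ((A1' · A2) · A3) · A4

G is 1 on exactly one input, (0,1,1,1), whose minterm is ¬A1·A2·A3·A4. So G is just that conjunction.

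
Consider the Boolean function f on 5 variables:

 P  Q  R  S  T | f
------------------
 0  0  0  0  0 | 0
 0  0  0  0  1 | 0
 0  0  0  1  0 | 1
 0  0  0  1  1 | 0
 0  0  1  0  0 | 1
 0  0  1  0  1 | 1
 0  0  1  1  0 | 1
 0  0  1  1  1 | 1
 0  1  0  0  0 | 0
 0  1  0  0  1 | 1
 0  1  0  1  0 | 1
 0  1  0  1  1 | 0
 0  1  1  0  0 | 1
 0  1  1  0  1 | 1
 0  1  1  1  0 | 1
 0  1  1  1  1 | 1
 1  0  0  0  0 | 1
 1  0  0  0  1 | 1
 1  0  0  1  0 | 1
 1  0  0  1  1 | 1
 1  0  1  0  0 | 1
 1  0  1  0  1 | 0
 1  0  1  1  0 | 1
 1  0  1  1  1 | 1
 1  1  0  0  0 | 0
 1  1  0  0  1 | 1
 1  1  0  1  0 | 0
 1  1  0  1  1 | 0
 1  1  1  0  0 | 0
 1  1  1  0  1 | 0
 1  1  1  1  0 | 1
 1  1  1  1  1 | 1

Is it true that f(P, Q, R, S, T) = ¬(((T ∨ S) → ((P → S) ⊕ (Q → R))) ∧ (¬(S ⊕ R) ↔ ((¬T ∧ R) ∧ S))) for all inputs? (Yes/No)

No

Evaluate ¬(((T ∨ S) → ((P → S) ⊕ (Q → R))) ∧ (¬(S ⊕ R) ↔ ((¬T ∧ R) ∧ S))) on each row and compare to f:
  P=0, Q=0, R=0, S=0, T=0: formula gives 1, but f = 0 ✗
Row (0,0,0,0,0) is a counterexample, so the formula is not equivalent to f.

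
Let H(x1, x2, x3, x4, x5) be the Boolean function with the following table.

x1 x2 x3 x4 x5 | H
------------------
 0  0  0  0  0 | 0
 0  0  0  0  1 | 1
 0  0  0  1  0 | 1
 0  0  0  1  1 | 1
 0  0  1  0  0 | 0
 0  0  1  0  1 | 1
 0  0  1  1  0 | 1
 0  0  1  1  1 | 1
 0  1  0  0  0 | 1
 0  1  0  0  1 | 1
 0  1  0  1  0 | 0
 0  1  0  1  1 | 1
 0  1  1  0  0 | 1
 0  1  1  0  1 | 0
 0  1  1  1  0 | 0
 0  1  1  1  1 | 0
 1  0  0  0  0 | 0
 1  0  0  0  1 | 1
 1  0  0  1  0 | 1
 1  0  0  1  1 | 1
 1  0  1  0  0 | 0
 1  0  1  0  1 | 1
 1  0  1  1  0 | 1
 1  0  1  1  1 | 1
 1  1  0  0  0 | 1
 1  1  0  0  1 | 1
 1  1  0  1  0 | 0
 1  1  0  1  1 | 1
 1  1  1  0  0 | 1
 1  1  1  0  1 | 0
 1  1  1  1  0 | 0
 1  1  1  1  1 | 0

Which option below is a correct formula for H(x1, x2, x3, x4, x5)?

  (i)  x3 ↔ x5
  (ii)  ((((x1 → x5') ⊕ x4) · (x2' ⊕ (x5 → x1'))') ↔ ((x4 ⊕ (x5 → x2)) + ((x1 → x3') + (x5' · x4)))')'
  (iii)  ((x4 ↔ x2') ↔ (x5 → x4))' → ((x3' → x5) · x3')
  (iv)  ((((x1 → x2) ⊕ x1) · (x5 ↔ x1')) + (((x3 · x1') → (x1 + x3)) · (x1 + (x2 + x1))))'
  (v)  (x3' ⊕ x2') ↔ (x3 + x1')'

iii

(i) fails at (0,0,0,0,0): the formula yields 1, H is 0.
(ii) fails at (0,0,0,0,0): the formula yields 1, H is 0.
(iv) fails at (0,0,0,0,0): the formula yields 1, H is 0.
(v) fails at (0,0,0,0,0): the formula yields 1, H is 0.
Only (iii) survives; checking it on all 32 rows confirms it matches H.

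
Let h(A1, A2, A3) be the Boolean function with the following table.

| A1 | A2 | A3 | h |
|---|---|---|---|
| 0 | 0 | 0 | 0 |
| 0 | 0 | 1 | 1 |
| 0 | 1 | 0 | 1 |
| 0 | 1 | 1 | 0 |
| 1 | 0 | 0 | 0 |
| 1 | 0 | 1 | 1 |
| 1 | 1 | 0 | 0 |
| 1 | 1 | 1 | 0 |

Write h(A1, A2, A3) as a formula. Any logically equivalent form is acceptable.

h=1 on 3 inputs: (0,0,1), (0,1,0), (1,0,1). Reading each as a conjunction of literals (¬A1·¬A2·A3, ¬A1·A2·¬A3, A1·¬A2·A3) and taking the OR gives the canonical DNF.

h(A1, A2, A3) = (((A1' · A2') · A3) + ((A1' · A2) · A3')) + ((A1 · A2') · A3)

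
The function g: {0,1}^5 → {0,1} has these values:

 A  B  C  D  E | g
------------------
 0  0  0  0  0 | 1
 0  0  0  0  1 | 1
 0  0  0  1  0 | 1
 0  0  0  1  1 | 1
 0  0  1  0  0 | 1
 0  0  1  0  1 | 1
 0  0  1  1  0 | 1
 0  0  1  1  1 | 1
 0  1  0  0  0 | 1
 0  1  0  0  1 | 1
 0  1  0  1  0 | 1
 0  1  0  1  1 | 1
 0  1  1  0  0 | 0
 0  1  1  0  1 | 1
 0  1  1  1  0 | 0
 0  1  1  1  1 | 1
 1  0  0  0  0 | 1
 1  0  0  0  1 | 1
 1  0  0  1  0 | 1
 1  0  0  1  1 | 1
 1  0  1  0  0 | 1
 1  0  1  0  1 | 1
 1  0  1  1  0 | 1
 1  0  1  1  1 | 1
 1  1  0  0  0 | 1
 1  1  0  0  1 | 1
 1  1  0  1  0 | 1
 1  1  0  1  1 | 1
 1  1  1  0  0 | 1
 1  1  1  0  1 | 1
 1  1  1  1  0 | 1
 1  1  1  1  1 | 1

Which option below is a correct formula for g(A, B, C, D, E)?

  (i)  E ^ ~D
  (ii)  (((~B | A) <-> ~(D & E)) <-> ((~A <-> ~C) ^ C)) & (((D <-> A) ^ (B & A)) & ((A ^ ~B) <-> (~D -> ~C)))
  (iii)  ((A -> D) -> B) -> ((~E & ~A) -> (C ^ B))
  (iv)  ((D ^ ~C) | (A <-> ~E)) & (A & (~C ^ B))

(i): at (0,0,0,0,1) it gives 0, but g = 1 — eliminated.
(ii): at (0,0,0,1,0) it gives 0, but g = 1 — eliminated.
(iv): at (0,0,0,0,0) it gives 0, but g = 1 — eliminated.
That leaves (iii). Evaluating it on every row reproduces the table of g exactly.

iii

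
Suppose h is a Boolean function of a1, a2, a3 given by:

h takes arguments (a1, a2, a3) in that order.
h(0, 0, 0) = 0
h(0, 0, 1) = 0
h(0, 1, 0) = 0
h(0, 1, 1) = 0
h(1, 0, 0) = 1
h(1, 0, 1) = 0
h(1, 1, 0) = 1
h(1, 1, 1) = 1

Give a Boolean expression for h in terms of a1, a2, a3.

h=1 on 3 inputs: (1,0,0), (1,1,0), (1,1,1). Reading each as a conjunction of literals (a1·¬a2·¬a3, a1·a2·¬a3, a1·a2·a3) and taking the OR gives the canonical DNF.

h(a1, a2, a3) = (((a1 and not a2) and not a3) or ((a1 and a2) and not a3)) or ((a1 and a2) and a3)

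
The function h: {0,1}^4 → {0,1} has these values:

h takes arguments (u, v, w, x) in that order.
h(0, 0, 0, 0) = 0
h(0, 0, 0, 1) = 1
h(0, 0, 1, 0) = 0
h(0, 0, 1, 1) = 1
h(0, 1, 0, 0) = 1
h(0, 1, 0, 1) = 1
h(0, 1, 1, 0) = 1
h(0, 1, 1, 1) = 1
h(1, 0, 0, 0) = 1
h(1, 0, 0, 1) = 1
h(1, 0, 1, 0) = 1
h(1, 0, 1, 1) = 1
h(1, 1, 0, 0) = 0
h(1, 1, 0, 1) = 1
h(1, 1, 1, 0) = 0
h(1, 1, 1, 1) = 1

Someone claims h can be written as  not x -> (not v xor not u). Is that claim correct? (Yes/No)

Yes

Evaluate not x -> (not v xor not u) on each row and compare to h:
  u=0, v=0, w=0, x=0: formula gives 0, h = 0 ✓
  u=0, v=0, w=0, x=1: formula gives 1, h = 1 ✓
  u=0, v=0, w=1, x=0: formula gives 0, h = 0 ✓
  u=0, v=0, w=1, x=1: formula gives 1, h = 1 ✓
  … (the remaining 12 rows also agree.)
All 16 rows match — the expression computes h exactly.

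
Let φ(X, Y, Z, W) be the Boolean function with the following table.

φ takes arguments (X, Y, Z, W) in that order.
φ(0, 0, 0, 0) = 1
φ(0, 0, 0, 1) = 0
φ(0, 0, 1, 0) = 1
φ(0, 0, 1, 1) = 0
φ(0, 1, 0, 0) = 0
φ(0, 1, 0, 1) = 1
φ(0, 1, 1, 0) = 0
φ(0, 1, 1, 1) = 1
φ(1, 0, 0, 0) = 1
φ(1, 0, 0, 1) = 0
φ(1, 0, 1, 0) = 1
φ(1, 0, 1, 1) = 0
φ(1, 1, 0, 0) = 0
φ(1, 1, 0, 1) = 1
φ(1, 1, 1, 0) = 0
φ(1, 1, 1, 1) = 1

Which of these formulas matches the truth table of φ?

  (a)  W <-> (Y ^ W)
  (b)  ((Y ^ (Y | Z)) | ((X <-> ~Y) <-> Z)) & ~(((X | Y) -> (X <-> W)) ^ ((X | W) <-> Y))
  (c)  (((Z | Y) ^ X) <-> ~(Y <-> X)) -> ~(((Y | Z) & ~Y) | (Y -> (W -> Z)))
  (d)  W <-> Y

d

(a) fails at (0,0,0,1): the formula yields 1, φ is 0.
(b) fails at (0,1,0,1): the formula yields 0, φ is 1.
(c) fails at (0,0,0,0): the formula yields 0, φ is 1.
That leaves (d). Evaluating it on every row reproduces the table of φ exactly.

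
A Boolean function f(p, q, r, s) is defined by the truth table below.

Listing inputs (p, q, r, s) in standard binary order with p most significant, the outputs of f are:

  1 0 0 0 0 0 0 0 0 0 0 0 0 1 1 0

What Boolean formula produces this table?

Collect the rows where f=1 — (0,0,0,0), (1,1,0,1), (1,1,1,0) — and write one minterm per row: ¬p·¬q·¬r·¬s, p·q·¬r·s, p·q·r·¬s. Their union (logical OR) reproduces the table exactly.

f(p, q, r, s) = ((((¬p ∧ ¬q) ∧ ¬r) ∧ ¬s) ∨ (((p ∧ q) ∧ ¬r) ∧ s)) ∨ (((p ∧ q) ∧ r) ∧ ¬s)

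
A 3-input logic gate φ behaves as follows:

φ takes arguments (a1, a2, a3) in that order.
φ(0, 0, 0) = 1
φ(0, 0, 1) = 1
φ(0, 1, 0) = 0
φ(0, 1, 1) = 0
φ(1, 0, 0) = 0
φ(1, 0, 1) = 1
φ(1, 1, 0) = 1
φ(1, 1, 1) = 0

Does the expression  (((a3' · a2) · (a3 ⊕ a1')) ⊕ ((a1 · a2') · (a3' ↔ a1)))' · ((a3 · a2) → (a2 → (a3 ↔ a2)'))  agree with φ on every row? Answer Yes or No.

Check the formula against φ row by row:
  a1=0, a2=0, a3=0: formula gives 1, φ = 1 ✓
  a1=0, a2=0, a3=1: formula gives 1, φ = 1 ✓
  a1=0, a2=1, a3=0: formula gives 0, φ = 0 ✓
  a1=0, a2=1, a3=1: formula gives 0, φ = 0 ✓
  a1=1, a2=0, a3=0: formula gives 0, φ = 0 ✓
  …and likewise for the remaining 3 rows.
Every row agrees, so the formula is equivalent.

Yes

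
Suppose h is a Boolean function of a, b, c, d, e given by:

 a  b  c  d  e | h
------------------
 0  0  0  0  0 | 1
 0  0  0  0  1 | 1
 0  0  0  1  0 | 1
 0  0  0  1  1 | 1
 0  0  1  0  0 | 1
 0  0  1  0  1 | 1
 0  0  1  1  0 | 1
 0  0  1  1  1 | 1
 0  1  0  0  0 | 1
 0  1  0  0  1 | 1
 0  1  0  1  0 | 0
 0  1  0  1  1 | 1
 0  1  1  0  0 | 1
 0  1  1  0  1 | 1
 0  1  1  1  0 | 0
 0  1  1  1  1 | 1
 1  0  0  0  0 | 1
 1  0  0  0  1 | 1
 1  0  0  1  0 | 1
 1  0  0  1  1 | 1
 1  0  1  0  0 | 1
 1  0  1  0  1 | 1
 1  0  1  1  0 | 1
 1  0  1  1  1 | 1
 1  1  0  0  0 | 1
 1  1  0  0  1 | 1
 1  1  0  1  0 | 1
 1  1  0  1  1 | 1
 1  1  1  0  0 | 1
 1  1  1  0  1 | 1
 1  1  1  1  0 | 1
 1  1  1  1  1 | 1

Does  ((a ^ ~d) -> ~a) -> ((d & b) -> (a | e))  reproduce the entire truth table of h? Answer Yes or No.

Test each input against both h and the formula:
  a=0, b=0, c=0, d=0, e=0: formula gives 1, h = 1 ✓
  a=0, b=0, c=0, d=0, e=1: formula gives 1, h = 1 ✓
  a=0, b=0, c=0, d=1, e=0: formula gives 1, h = 1 ✓
  a=0, b=0, c=0, d=1, e=1: formula gives 1, h = 1 ✓
  … (the remaining 28 rows also agree.)
All 32 rows match — the expression computes h exactly.

Yes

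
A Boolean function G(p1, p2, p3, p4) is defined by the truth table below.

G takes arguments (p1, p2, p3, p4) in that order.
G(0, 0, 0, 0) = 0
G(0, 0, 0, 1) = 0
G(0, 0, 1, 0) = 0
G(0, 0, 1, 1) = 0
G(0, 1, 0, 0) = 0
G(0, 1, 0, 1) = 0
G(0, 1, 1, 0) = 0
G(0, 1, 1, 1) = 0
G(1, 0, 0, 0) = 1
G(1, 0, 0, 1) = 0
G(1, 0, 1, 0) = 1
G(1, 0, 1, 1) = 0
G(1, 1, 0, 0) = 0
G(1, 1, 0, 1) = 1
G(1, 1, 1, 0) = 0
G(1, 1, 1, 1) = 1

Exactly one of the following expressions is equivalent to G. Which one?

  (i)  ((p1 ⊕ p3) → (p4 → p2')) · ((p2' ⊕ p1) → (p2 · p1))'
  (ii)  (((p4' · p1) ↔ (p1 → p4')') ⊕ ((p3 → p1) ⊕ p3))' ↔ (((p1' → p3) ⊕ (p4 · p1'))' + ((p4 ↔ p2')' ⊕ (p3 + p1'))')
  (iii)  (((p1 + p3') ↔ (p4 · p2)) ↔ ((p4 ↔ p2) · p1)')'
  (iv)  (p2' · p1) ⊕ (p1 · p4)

(i) fails at (0,0,0,0): the formula yields 1, G is 0.
(ii) fails at (0,0,0,0): the formula yields 1, G is 0.
(iii) fails at (0,0,0,0): the formula yields 1, G is 0.
Only (iv) survives; checking it on all 16 rows confirms it matches G.

iv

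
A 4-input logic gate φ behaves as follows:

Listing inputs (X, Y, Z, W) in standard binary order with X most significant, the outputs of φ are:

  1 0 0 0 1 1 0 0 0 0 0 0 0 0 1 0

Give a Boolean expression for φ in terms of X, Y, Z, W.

φ=1 on 4 inputs: (0,0,0,0), (0,1,0,0), (0,1,0,1), (1,1,1,0). Reading each as a conjunction of literals (¬X·¬Y·¬Z·¬W, ¬X·Y·¬Z·¬W, ¬X·Y·¬Z·W, X·Y·Z·¬W) and taking the OR gives the canonical DNF.

φ(X, Y, Z, W) = (((((X' · Y') · Z') · W') + (((X' · Y) · Z') · W')) + (((X' · Y) · Z') · W)) + (((X · Y) · Z) · W')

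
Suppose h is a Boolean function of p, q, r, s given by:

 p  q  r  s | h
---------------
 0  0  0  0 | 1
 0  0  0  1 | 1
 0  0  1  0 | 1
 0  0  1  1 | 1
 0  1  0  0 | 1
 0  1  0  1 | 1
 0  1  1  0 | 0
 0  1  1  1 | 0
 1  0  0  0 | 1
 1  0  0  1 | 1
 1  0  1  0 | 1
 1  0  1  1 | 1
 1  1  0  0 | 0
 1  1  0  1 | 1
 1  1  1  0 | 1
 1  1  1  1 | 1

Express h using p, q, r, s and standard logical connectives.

h is 0 on only 3 rows — (0,1,1,0), (0,1,1,1), (1,1,0,0). Writing each as a minterm (¬p·q·r·¬s, ¬p·q·r·s, p·q·¬r·¬s) and OR-ing them characterizes exactly where h=0, so h is the negation of that disjunction.

h(p, q, r, s) = (((((p' · q) · r) · s') + (((p' · q) · r) · s)) + (((p · q) · r') · s'))'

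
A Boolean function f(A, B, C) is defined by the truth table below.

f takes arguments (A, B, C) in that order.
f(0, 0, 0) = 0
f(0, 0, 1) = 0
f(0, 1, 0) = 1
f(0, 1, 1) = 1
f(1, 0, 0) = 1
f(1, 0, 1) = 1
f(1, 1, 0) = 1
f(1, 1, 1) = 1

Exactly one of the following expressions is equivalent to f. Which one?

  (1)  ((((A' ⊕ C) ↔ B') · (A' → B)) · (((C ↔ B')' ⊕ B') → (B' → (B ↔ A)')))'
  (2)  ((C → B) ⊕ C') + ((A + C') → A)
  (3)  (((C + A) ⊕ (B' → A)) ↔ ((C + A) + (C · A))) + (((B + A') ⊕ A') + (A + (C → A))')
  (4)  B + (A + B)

4

(1): at (0,0,0) it gives 1, but f = 0 — eliminated.
(2): at (0,0,1) it gives 1, but f = 0 — eliminated.
(3): at (0,0,0) it gives 1, but f = 0 — eliminated.
That leaves (4). Evaluating it on every row reproduces the table of f exactly.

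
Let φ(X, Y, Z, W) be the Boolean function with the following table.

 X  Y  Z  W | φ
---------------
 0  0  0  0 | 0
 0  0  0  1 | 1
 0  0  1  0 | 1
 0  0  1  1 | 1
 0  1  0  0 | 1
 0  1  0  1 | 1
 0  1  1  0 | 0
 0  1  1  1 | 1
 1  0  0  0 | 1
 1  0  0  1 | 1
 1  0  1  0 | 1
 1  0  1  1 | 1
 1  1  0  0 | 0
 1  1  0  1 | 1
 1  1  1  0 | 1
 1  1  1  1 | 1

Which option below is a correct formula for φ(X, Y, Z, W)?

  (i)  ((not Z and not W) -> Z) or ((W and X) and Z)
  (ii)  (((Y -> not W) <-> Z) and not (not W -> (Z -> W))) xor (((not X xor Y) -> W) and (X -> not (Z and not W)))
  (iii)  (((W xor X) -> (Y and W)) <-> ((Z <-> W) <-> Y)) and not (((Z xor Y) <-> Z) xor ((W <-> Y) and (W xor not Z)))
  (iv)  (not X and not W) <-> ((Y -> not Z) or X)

ii

(i): at (0,1,0,0) it gives 0, but φ = 1 — eliminated.
(iii): at (0,0,0,1) it gives 0, but φ = 1 — eliminated.
(iv): at (0,0,0,0) it gives 1, but φ = 0 — eliminated.
(ii) is the remaining candidate, and it agrees with φ on all 16 inputs.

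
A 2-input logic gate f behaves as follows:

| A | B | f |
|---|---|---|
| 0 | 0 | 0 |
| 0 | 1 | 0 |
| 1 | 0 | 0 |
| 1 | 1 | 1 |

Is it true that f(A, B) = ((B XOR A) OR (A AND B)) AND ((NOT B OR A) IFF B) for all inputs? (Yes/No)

Yes

Check the formula against f row by row:
  A=0, B=0: formula gives 0, f = 0 ✓
  A=0, B=1: formula gives 0, f = 0 ✓
  A=1, B=0: formula gives 0, f = 0 ✓
  A=1, B=1: formula gives 1, f = 1 ✓
Every row agrees, so the formula is equivalent.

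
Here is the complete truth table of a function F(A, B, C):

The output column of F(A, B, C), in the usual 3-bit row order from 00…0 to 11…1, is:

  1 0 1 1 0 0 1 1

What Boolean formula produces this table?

The 0-rows are (0,0,1), (1,0,0), (1,0,1). Take each as a conjunction (¬A·¬B·C, A·¬B·¬C, A·¬B·C), form their disjunction, and complement — that gives a formula that is 1 everywhere F is.

F(A, B, C) = ~((((~A & ~B) & C) | ((A & ~B) & ~C)) | ((A & ~B) & C))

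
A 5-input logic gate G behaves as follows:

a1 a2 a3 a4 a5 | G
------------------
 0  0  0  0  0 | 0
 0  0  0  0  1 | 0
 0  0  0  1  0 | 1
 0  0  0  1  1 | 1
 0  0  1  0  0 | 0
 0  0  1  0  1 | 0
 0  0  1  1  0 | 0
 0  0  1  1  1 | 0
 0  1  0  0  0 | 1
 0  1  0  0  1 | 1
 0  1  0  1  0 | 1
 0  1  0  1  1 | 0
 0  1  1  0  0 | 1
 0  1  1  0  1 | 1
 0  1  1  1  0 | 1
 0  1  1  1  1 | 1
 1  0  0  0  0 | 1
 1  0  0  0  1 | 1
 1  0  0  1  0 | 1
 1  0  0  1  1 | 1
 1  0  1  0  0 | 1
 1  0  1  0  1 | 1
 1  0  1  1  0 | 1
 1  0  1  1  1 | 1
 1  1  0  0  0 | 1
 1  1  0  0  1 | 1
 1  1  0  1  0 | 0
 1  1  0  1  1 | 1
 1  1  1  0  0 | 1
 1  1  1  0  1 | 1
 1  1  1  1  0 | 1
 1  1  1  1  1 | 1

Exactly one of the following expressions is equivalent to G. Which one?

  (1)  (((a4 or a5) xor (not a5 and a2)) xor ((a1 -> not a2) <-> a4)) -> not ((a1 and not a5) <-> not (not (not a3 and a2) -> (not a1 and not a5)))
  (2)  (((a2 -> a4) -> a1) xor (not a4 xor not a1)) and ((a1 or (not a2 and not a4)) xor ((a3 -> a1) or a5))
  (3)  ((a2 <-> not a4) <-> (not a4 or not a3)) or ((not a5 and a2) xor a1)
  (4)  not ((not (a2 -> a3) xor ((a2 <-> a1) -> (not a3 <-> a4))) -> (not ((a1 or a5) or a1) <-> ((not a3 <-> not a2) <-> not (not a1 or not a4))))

(1) fails at (0,0,0,0,0): the formula yields 1, G is 0.
(2) fails at (0,0,1,1,1): the formula yields 1, G is 0.
(4) fails at (0,0,0,1,1): the formula yields 0, G is 1.
Only (3) survives; checking it on all 32 rows confirms it matches G.

3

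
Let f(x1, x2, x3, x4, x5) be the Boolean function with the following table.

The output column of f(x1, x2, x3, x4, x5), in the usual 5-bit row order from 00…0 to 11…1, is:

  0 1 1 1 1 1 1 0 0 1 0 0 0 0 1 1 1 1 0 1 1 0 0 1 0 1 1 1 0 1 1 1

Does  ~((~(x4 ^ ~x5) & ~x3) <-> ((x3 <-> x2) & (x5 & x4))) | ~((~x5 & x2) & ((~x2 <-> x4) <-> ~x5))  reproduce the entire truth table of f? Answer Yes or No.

No

Test each input against both f and the formula:
  x1=0, x2=0, x3=0, x4=0, x5=0: formula gives 1, but f = 0 ✗
Row (0,0,0,0,0) is a counterexample, so the formula is not equivalent to f.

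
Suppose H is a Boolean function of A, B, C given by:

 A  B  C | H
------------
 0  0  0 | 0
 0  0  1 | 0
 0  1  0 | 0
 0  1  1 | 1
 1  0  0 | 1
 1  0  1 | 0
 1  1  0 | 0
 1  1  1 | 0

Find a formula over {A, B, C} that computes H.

H(A, B, C) = ((~A & B) & C) | ((A & ~B) & ~C)

H=1 on 2 inputs: (0,1,1), (1,0,0). Reading each as a conjunction of literals (¬A·B·C, A·¬B·¬C) and taking the OR gives the canonical DNF.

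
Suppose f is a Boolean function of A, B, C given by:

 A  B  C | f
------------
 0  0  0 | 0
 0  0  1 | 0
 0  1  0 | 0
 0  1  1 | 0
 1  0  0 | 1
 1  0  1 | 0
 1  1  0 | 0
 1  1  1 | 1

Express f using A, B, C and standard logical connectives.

f(A, B, C) = ((A & ~B) & ~C) | ((A & B) & C)

The 1-rows are (1,0,0), (1,1,1). Each contributes one minterm — A·¬B·¬C; A·B·C — and their disjunction is a sum-of-products form of f.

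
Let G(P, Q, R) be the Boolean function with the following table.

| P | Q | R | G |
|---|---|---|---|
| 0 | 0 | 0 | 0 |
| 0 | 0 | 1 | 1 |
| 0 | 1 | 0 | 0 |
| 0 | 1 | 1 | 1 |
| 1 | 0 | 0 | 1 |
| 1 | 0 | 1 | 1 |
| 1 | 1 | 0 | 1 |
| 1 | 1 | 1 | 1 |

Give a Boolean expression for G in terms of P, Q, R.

G(P, Q, R) = (((P' · Q') · R') + ((P' · Q) · R'))'

G is 0 on only 2 rows — (0,0,0), (0,1,0). Writing each as a minterm (¬P·¬Q·¬R, ¬P·Q·¬R) and OR-ing them characterizes exactly where G=0, so G is the negation of that disjunction.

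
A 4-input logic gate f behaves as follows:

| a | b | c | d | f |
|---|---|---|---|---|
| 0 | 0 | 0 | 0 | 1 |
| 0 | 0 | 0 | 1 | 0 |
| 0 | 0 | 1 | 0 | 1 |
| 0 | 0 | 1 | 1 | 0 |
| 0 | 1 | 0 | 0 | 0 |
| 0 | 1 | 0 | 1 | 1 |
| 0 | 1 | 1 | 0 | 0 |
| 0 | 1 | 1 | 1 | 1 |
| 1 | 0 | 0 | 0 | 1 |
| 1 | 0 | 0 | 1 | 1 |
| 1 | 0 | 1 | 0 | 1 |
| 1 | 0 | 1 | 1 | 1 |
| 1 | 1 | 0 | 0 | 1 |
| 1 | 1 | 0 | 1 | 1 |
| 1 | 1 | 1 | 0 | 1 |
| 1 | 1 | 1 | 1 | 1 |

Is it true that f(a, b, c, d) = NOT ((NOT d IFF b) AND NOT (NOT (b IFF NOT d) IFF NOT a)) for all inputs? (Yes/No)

Yes

Evaluate NOT ((NOT d IFF b) AND NOT (NOT (b IFF NOT d) IFF NOT a)) on each row and compare to f:
  a=0, b=0, c=0, d=0: formula gives 1, f = 1 ✓
  a=0, b=0, c=0, d=1: formula gives 0, f = 0 ✓
  a=0, b=0, c=1, d=0: formula gives 1, f = 1 ✓
  a=0, b=0, c=1, d=1: formula gives 0, f = 0 ✓
  …and likewise for the remaining 12 rows.
All 16 rows match — the expression computes f exactly.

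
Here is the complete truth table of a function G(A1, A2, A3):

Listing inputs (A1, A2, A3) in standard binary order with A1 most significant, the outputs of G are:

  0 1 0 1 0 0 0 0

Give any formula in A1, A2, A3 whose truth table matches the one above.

G=1 on 2 inputs: (0,0,1), (0,1,1). Reading each as a conjunction of literals (¬A1·¬A2·A3, ¬A1·A2·A3) and taking the OR gives the canonical DNF.

G(A1, A2, A3) = ((¬A1 ∧ ¬A2) ∧ A3) ∨ ((¬A1 ∧ A2) ∧ A3)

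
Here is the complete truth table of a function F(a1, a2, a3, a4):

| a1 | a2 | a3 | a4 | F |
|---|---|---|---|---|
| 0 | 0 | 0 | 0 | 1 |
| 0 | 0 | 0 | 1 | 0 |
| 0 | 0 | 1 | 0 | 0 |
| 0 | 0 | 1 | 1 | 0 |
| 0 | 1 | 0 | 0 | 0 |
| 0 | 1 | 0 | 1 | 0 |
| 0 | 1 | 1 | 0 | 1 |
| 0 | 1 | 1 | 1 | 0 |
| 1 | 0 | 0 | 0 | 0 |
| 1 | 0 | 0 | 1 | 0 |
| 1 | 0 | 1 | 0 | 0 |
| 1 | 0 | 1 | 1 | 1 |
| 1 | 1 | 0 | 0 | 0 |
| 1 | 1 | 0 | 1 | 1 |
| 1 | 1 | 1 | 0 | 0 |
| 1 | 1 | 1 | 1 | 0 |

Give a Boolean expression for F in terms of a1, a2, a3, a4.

Collect the rows where F=1 — (0,0,0,0), (0,1,1,0), (1,0,1,1), (1,1,0,1) — and write one minterm per row: ¬a1·¬a2·¬a3·¬a4, ¬a1·a2·a3·¬a4, a1·¬a2·a3·a4, a1·a2·¬a3·a4. Their union (logical OR) reproduces the table exactly.

F(a1, a2, a3, a4) = (((((NOT a1 AND NOT a2) AND NOT a3) AND NOT a4) OR (((NOT a1 AND a2) AND a3) AND NOT a4)) OR (((a1 AND NOT a2) AND a3) AND a4)) OR (((a1 AND a2) AND NOT a3) AND a4)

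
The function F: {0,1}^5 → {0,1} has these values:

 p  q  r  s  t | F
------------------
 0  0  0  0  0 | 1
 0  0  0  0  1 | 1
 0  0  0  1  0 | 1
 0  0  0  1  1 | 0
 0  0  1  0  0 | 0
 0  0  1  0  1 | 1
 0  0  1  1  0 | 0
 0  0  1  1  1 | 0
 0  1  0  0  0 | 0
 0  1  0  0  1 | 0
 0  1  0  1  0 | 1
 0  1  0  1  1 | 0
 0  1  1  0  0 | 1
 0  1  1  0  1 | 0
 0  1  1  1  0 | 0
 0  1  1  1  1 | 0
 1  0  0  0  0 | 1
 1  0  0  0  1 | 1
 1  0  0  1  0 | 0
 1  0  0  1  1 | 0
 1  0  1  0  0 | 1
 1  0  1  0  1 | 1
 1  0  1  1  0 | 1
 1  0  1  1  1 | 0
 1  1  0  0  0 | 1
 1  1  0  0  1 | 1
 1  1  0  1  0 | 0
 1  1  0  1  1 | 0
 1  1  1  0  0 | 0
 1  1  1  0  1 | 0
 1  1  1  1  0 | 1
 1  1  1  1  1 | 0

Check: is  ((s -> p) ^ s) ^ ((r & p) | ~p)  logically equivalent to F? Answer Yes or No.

Check the formula against F row by row:
  p=0, q=0, r=0, s=0, t=0: formula gives 0, but F = 1 ✗
Row (0,0,0,0,0) is a counterexample, so the formula is not equivalent to F.

No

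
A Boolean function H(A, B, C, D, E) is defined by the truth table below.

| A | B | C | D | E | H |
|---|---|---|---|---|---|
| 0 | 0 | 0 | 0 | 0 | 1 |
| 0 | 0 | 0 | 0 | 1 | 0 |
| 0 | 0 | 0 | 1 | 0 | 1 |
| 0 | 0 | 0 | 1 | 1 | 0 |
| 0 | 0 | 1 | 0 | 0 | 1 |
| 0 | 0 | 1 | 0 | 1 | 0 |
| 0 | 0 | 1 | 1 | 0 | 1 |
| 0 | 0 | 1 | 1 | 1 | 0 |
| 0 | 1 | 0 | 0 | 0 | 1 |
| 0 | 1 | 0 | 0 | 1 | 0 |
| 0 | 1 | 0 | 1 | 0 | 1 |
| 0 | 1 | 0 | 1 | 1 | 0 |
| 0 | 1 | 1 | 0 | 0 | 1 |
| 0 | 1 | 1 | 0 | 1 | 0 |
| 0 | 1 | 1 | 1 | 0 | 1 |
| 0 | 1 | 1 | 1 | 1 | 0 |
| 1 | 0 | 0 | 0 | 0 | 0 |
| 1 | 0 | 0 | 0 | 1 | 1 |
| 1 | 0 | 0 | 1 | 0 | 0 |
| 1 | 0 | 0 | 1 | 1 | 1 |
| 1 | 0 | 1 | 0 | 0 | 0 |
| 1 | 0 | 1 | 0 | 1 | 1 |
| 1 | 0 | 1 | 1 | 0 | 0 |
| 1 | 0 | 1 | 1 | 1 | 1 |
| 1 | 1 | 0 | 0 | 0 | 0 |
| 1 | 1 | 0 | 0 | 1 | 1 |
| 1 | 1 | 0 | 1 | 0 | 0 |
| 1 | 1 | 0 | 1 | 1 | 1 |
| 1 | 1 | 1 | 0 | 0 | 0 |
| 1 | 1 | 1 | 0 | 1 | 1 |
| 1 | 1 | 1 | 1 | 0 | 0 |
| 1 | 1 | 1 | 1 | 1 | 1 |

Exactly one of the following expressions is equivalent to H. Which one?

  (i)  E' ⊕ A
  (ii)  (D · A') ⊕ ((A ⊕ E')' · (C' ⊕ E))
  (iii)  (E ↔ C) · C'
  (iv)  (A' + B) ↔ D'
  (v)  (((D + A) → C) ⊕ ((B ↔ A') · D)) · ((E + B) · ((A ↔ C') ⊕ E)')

i

(ii) disagrees with H on (0,0,0,0,0) (formula → 0, table → 1); rule it out.
(iii) disagrees with H on (0,0,1,0,0) (formula → 0, table → 1); rule it out.
(iv) disagrees with H on (0,0,0,0,1) (formula → 1, table → 0); rule it out.
(v) disagrees with H on (0,0,0,0,0) (formula → 0, table → 1); rule it out.
That leaves (i). Evaluating it on every row reproduces the table of H exactly.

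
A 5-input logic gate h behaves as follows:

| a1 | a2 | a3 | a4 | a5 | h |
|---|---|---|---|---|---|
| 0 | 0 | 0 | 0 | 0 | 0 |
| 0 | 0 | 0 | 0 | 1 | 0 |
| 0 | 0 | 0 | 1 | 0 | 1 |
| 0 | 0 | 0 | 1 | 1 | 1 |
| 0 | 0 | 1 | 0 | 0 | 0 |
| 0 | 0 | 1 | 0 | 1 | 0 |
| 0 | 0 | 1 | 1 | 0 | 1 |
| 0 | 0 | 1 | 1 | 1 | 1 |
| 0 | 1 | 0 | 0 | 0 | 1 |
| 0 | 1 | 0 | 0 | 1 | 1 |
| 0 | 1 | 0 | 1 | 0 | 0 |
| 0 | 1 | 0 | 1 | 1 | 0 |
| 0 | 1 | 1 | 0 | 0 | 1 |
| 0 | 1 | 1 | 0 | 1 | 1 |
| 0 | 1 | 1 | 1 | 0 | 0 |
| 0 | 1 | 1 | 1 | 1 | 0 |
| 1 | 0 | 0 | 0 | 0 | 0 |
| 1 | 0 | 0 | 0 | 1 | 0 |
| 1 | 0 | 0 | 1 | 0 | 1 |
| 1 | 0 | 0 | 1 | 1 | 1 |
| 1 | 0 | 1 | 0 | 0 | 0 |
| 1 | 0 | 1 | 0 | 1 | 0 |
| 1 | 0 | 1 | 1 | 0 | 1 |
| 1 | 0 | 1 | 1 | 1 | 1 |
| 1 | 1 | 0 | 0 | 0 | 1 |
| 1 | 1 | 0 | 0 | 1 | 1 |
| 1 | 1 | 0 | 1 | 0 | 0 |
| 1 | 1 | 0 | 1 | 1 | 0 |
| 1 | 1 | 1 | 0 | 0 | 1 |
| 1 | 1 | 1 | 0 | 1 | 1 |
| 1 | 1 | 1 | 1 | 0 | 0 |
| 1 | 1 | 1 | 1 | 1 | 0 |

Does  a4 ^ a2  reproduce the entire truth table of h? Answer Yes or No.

Yes

Evaluate a4 ^ a2 on each row and compare to h:
  a1=0, a2=0, a3=0, a4=0, a5=0: formula gives 0, h = 0 ✓
  a1=0, a2=0, a3=0, a4=0, a5=1: formula gives 0, h = 0 ✓
  a1=0, a2=0, a3=0, a4=1, a5=0: formula gives 1, h = 1 ✓
  a1=0, a2=0, a3=0, a4=1, a5=1: formula gives 1, h = 1 ✓
  … (the remaining 28 rows also agree.)
No disagreement on any input; they are logically equivalent.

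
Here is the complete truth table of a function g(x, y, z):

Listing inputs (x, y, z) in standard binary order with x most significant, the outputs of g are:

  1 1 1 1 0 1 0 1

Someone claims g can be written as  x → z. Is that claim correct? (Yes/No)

Test each input against both g and the formula:
  x=0, y=0, z=0: formula gives 1, g = 1 ✓
  x=0, y=0, z=1: formula gives 1, g = 1 ✓
  x=0, y=1, z=0: formula gives 1, g = 1 ✓
  x=0, y=1, z=1: formula gives 1, g = 1 ✓
  x=1, y=0, z=0: formula gives 0, g = 0 ✓
  …and likewise for the remaining 3 rows.
No disagreement on any input; they are logically equivalent.

Yes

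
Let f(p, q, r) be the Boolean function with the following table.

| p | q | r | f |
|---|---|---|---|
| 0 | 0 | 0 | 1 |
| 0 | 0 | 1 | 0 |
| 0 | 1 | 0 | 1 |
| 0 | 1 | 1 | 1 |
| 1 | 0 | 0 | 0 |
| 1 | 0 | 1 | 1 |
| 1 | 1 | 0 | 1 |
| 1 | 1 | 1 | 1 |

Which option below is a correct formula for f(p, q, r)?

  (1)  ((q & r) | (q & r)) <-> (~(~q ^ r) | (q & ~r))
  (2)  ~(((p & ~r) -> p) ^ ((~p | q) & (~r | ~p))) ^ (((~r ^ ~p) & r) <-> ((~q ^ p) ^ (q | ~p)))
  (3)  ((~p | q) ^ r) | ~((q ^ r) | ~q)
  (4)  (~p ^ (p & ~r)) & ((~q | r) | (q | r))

3

(1) disagrees with f on (0,1,0) (formula → 0, table → 1); rule it out.
(2) disagrees with f on (0,0,0) (formula → 0, table → 1); rule it out.
(4) disagrees with f on (0,0,1) (formula → 1, table → 0); rule it out.
(3) is the remaining candidate, and it agrees with f on all 8 inputs.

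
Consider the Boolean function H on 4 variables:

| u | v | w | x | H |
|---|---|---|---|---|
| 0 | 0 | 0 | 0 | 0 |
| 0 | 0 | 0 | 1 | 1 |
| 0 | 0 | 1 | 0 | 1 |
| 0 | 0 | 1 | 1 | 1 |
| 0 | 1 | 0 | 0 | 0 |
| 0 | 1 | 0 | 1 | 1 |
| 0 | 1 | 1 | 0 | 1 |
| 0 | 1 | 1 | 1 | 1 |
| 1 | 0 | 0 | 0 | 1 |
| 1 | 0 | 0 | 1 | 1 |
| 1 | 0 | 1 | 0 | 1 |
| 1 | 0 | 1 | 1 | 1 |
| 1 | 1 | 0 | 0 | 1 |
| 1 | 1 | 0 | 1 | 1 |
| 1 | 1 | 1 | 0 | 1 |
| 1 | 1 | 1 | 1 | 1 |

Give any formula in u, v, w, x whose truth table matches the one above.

H(u, v, w, x) = NOT ((((NOT u AND NOT v) AND NOT w) AND NOT x) OR (((NOT u AND v) AND NOT w) AND NOT x))

There are just 2 zero rows: (0,0,0,0), (0,1,0,0). Their minterms are ¬u·¬v·¬w·¬x, ¬u·v·¬w·¬x; the OR of those covers precisely the 0-outputs, and negating it yields H.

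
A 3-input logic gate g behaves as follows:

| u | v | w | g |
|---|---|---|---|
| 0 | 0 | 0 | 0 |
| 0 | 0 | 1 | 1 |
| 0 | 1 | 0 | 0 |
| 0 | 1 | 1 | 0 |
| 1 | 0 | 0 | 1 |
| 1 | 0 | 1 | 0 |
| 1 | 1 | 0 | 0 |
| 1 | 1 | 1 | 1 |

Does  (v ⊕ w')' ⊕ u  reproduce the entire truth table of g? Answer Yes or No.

Check the formula against g row by row:
  u=0, v=0, w=0: formula gives 0, g = 0 ✓
  u=0, v=0, w=1: formula gives 1, g = 1 ✓
  u=0, v=1, w=0: formula gives 1, but g = 0 ✗
Since they disagree at (0,1,0), the expression is not a correct formula for g.

No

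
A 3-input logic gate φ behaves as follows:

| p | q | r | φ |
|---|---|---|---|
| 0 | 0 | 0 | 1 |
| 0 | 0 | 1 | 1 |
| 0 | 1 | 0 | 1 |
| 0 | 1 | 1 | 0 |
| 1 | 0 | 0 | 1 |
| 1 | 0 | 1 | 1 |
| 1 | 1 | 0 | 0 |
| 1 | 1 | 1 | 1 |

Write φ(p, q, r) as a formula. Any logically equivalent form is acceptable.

The 0-rows are (0,1,1), (1,1,0). Take each as a conjunction (¬p·q·r, p·q·¬r), form their disjunction, and complement — that gives a formula that is 1 everywhere φ is.

φ(p, q, r) = not (((not p and q) and r) or ((p and q) and not r))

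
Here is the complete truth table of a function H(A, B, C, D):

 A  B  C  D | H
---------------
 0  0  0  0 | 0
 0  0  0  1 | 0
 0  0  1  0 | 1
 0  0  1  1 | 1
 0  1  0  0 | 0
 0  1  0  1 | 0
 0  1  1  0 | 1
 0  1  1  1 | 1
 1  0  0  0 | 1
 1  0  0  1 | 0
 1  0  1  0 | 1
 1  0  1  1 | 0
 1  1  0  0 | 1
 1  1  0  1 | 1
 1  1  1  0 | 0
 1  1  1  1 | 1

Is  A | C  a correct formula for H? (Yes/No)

No

Evaluate A | C on each row and compare to H:
  A=0, B=0, C=0, D=0: formula gives 0, H = 0 ✓
  A=0, B=0, C=0, D=1: formula gives 0, H = 0 ✓
  A=0, B=0, C=1, D=0: formula gives 1, H = 1 ✓
  A=0, B=0, C=1, D=1: formula gives 1, H = 1 ✓
  …
  A=1, B=0, C=0, D=1: formula gives 1, but H = 0 ✗
Row (1,0,0,1) is a counterexample, so the formula is not equivalent to H.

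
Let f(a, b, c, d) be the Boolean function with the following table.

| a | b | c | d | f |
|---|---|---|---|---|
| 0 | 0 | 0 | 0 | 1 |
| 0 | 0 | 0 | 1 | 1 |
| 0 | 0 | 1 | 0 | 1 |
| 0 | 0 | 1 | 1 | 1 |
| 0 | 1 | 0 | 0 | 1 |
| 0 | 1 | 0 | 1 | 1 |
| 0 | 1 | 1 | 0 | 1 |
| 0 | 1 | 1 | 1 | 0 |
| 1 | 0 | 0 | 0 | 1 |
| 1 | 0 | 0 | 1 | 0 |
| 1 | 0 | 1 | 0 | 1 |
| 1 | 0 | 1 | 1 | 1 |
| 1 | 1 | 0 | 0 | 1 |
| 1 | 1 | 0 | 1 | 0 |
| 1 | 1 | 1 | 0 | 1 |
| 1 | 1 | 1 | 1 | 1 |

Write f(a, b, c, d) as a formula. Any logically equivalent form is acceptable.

f is 0 on only 3 rows — (0,1,1,1), (1,0,0,1), (1,1,0,1). Writing each as a minterm (¬a·b·c·d, a·¬b·¬c·d, a·b·¬c·d) and OR-ing them characterizes exactly where f=0, so f is the negation of that disjunction.

f(a, b, c, d) = ¬(((((¬a ∧ b) ∧ c) ∧ d) ∨ (((a ∧ ¬b) ∧ ¬c) ∧ d)) ∨ (((a ∧ b) ∧ ¬c) ∧ d))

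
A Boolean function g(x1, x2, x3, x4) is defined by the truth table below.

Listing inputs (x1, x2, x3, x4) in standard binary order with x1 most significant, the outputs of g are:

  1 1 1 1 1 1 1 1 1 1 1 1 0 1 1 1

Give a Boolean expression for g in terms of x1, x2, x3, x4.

g(x1, x2, x3, x4) = ~(((x1 & x2) & ~x3) & ~x4)

g is 0 on exactly one input, (1,1,0,0), whose minterm is x1·x2·¬x3·¬x4. So g is the negation of that single conjunction.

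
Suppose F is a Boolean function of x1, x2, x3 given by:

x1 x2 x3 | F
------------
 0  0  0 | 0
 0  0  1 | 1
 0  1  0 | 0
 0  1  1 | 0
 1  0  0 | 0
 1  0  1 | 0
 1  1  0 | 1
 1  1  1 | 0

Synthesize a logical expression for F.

Collect the rows where F=1 — (0,0,1), (1,1,0) — and write one minterm per row: ¬x1·¬x2·x3, x1·x2·¬x3. Their union (logical OR) reproduces the table exactly.

F(x1, x2, x3) = ((NOT x1 AND NOT x2) AND x3) OR ((x1 AND x2) AND NOT x3)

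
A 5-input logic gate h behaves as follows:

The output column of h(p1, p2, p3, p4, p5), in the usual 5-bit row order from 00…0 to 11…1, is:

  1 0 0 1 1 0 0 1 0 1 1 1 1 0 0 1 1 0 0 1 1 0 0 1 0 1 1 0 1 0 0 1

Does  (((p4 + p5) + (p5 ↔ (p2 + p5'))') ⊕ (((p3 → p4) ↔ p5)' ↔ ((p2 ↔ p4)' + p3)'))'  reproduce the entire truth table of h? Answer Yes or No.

No

Evaluate (((p4 + p5) + (p5 ↔ (p2 + p5'))') ⊕ (((p3 → p4) ↔ p5)' ↔ ((p2 ↔ p4)' + p3)'))' on each row and compare to h:
  p1=0, p2=0, p3=0, p4=0, p5=0: formula gives 1, h = 1 ✓
  p1=0, p2=0, p3=0, p4=0, p5=1: formula gives 0, h = 0 ✓
  p1=0, p2=0, p3=0, p4=1, p5=0: formula gives 0, h = 0 ✓
  p1=0, p2=0, p3=0, p4=1, p5=1: formula gives 1, h = 1 ✓
  …
  p1=0, p2=1, p3=0, p4=1, p5=1: formula gives 0, but h = 1 ✗
Since they disagree at (0,1,0,1,1), the expression is not a correct formula for h.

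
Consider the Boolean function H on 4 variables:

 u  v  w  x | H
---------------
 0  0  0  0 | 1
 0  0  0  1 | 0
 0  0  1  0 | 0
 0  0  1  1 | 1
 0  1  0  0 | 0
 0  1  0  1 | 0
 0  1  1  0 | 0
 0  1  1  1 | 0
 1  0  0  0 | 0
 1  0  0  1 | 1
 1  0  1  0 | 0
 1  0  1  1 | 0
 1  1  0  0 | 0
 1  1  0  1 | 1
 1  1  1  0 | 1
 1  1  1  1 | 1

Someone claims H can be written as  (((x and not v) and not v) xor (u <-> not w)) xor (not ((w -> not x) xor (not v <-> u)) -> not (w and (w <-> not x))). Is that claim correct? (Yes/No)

No

Check the formula against H row by row:
  u=0, v=0, w=0, x=0: formula gives 1, H = 1 ✓
  u=0, v=0, w=0, x=1: formula gives 0, H = 0 ✓
  u=0, v=0, w=1, x=0: formula gives 0, H = 0 ✓
  u=0, v=0, w=1, x=1: formula gives 1, H = 1 ✓
  u=0, v=1, w=0, x=0: formula gives 1, but H = 0 ✗
A single disagreement suffices: at (0,1,0,0) they differ, so the formula does not compute H.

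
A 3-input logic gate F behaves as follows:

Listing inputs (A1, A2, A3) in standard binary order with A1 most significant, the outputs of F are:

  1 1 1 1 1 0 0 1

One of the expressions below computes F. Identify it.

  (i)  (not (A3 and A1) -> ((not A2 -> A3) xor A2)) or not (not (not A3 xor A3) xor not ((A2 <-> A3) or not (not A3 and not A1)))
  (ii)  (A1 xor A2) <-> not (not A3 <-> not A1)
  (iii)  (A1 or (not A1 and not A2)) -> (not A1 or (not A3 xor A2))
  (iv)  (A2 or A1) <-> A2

iii

(i) fails at (0,1,0): the formula yields 0, F is 1.
(ii) fails at (0,0,1): the formula yields 0, F is 1.
(iv) fails at (1,0,0): the formula yields 0, F is 1.
That leaves (iii). Evaluating it on every row reproduces the table of F exactly.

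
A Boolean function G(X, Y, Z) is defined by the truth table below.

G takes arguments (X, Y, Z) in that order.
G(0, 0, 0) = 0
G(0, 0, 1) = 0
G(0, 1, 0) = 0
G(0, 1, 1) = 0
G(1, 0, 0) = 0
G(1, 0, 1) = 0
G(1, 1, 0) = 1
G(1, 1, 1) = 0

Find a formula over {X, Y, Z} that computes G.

G(X, Y, Z) = (X and Y) and not Z

G is 1 on exactly one input, (1,1,0), whose minterm is X·Y·¬Z. So G is just that conjunction.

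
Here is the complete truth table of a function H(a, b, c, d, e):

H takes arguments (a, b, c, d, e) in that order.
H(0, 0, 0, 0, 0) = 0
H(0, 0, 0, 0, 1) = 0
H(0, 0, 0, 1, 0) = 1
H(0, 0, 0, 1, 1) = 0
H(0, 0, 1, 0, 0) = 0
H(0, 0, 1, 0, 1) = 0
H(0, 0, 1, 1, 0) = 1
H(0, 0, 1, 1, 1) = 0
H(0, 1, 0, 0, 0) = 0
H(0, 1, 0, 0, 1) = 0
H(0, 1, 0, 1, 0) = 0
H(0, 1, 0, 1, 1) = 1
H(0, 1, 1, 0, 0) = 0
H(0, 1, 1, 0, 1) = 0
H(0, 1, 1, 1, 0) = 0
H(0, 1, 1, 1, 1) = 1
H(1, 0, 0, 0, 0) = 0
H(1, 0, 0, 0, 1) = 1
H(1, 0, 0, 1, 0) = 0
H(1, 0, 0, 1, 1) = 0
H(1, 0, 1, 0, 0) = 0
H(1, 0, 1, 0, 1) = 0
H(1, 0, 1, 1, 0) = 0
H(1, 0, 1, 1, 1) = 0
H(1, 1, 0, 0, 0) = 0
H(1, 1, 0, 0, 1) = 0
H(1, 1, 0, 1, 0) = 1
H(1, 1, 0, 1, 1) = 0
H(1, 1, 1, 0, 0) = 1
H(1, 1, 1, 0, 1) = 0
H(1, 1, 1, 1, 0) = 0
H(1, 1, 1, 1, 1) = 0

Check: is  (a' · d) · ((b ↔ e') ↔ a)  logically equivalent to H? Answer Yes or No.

No

Check the formula against H row by row:
  a=0, b=0, c=0, d=0, e=0: formula gives 0, H = 0 ✓
  a=0, b=0, c=0, d=0, e=1: formula gives 0, H = 0 ✓
  a=0, b=0, c=0, d=1, e=0: formula gives 1, H = 1 ✓
  a=0, b=0, c=0, d=1, e=1: formula gives 0, H = 0 ✓
  …
  a=1, b=0, c=0, d=0, e=1: formula gives 0, but H = 1 ✗
A single disagreement suffices: at (1,0,0,0,1) they differ, so the formula does not compute H.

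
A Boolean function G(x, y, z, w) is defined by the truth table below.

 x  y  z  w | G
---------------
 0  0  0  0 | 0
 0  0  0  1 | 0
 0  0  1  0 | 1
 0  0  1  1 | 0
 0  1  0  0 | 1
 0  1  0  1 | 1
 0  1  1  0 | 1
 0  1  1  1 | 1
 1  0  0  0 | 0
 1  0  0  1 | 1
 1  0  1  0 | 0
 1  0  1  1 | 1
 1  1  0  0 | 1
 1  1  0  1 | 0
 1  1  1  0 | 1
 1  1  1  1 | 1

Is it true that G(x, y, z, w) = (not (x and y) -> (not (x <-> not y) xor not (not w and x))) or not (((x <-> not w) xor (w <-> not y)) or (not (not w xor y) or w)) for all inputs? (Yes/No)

Test each input against both G and the formula:
  x=0, y=0, z=0, w=0: formula gives 1, but G = 0 ✗
Since they disagree at (0,0,0,0), the expression is not a correct formula for G.

No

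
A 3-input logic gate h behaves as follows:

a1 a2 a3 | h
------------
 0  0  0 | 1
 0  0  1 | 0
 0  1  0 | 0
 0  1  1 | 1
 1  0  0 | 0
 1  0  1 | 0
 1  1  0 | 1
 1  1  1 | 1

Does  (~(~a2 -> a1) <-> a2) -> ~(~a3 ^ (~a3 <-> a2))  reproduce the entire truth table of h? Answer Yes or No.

Test each input against both h and the formula:
  a1=0, a2=0, a3=0: formula gives 1, h = 1 ✓
  a1=0, a2=0, a3=1: formula gives 1, but h = 0 ✗
A single disagreement suffices: at (0,0,1) they differ, so the formula does not compute h.

No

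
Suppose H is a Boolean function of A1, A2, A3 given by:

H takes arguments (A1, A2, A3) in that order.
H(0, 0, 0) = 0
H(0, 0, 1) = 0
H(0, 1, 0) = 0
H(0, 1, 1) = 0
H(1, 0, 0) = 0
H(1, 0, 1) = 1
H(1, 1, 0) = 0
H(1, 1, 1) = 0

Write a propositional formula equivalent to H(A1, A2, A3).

H(A1, A2, A3) = (A1 and not A2) and A3

Only row (1,0,1) gives 1. That row's minterm A1·¬A2·A3 is H directly.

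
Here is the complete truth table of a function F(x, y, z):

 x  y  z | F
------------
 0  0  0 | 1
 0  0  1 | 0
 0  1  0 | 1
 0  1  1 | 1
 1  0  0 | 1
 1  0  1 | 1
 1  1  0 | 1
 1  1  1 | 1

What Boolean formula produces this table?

F(x, y, z) = NOT ((NOT x AND NOT y) AND z)

Only row (0,0,1) gives 0. So F is 1 everywhere except there — the complement of the minterm ¬x·¬y·z.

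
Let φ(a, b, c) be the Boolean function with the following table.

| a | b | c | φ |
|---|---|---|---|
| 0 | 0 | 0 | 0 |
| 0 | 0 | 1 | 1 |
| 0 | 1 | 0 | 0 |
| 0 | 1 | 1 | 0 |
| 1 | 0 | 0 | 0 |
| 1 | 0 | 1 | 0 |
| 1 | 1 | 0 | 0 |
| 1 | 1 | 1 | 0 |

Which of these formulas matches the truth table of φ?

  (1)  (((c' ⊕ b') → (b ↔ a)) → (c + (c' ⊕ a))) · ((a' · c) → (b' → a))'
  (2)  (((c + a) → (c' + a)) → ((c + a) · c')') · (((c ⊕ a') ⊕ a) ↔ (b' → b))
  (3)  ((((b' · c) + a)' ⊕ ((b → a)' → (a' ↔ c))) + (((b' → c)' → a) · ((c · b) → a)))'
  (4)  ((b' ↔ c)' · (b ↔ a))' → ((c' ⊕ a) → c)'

1

(2) fails at (0,1,0): the formula yields 1, φ is 0.
(3) fails at (0,0,0): the formula yields 1, φ is 0.
(4) fails at (0,0,0): the formula yields 1, φ is 0.
That leaves (1). Evaluating it on every row reproduces the table of φ exactly.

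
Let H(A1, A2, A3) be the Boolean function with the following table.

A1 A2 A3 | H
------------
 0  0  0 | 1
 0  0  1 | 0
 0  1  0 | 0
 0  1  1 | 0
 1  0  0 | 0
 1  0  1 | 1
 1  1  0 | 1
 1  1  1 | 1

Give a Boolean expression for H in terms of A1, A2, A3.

Collect the rows where H=1 — (0,0,0), (1,0,1), (1,1,0), (1,1,1) — and write one minterm per row: ¬A1·¬A2·¬A3, A1·¬A2·A3, A1·A2·¬A3, A1·A2·A3. Their union (logical OR) reproduces the table exactly.

H(A1, A2, A3) = ((((~A1 & ~A2) & ~A3) | ((A1 & ~A2) & A3)) | ((A1 & A2) & ~A3)) | ((A1 & A2) & A3)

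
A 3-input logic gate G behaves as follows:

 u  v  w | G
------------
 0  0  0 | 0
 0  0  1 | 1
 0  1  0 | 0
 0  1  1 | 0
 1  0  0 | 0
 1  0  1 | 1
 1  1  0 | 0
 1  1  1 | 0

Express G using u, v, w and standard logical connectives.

G(u, v, w) = ((NOT u AND NOT v) AND w) OR ((u AND NOT v) AND w)

Collect the rows where G=1 — (0,0,1), (1,0,1) — and write one minterm per row: ¬u·¬v·w, u·¬v·w. Their union (logical OR) reproduces the table exactly.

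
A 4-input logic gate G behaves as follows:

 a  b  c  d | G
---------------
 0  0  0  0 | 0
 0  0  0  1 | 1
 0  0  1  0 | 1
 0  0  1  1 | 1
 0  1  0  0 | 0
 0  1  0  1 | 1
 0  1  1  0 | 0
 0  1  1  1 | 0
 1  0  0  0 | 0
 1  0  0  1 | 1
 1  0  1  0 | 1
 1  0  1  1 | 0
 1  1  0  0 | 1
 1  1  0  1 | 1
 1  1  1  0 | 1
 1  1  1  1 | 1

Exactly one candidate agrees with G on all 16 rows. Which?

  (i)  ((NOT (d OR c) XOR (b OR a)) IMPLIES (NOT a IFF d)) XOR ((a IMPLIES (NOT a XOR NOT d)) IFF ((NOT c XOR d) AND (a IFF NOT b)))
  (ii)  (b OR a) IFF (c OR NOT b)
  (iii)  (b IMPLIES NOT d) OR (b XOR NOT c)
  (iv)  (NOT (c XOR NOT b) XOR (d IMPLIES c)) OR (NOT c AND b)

(ii) fails at (0,0,0,1): the formula yields 0, G is 1.
(iii) fails at (0,0,0,0): the formula yields 1, G is 0.
(iv) fails at (0,0,0,0): the formula yields 1, G is 0.
(i) is the remaining candidate, and it agrees with G on all 16 inputs.

i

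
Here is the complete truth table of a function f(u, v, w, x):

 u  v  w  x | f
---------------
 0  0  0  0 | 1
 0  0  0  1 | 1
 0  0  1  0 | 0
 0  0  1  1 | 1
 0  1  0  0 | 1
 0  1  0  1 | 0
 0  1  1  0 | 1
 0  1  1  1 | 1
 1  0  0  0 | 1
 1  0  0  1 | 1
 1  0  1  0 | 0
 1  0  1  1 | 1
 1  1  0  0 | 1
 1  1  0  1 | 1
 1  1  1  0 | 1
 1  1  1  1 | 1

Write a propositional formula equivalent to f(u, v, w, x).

f(u, v, w, x) = ¬(((((¬u ∧ ¬v) ∧ w) ∧ ¬x) ∨ (((¬u ∧ v) ∧ ¬w) ∧ x)) ∨ (((u ∧ ¬v) ∧ w) ∧ ¬x))

The 0-rows are (0,0,1,0), (0,1,0,1), (1,0,1,0). Take each as a conjunction (¬u·¬v·w·¬x, ¬u·v·¬w·x, u·¬v·w·¬x), form their disjunction, and complement — that gives a formula that is 1 everywhere f is.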